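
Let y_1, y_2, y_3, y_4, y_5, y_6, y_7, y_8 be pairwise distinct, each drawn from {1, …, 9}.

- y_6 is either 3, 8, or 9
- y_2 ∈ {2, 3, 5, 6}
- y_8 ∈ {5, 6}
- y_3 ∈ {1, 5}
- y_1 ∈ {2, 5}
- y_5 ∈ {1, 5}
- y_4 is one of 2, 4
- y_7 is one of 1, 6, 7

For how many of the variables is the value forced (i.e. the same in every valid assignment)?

y_3 and y_5 between them cover only {1, 5} — a naked pair. Remove those values from y_1, y_2, y_7, y_8.
y_1's domain is down to {2}, so y_1 = 2. Eliminate 2 elsewhere: y_2, y_4.
That leaves y_4 = 4.
y_8 must be 6 (only option left). Strike 6 from y_2, y_7.
That leaves y_2 = 3. Eliminate 3 elsewhere: y_6.
y_7's domain is down to {7}, so y_7 = 7.
Determined: y_1=2, y_2=3, y_4=4, y_7=7, y_8=6. The other variables each still have more than one consistent value. That makes 5.

5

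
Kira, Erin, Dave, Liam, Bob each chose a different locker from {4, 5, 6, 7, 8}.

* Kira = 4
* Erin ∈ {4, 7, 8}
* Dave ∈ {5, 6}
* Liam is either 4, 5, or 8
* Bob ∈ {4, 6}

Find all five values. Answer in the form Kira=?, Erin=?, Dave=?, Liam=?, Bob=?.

Kira's domain is down to {4}, so Kira = 4. Strike 4 from Erin, Liam, Bob.
Bob's domain is down to {6}, so Bob = 6. So Dave can't be 6.
Dave must be 5 (only option left). Eliminate 5 elsewhere: Liam.
Liam must be 8 (only option left). So Erin can't be 8.
Erin's domain is down to {7}, so Erin = 7.

Kira=4, Erin=7, Dave=5, Liam=8, Bob=6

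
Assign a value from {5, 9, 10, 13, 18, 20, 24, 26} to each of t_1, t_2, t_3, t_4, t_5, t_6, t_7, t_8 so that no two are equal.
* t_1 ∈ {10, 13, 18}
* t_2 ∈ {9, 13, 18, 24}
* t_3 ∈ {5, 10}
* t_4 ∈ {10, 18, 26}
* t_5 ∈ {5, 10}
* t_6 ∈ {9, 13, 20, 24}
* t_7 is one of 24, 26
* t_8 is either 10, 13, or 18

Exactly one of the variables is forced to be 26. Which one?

t_4

The 8 variables draw from only 8 values {5, 9, 10, 13, 18, 20, 24, 26}, so each is used; only t_6 can be 20, hence t_6 = 20.
The 7 still-open variables draw from only 7 values {5, 9, 10, 13, 18, 24, 26}, so each is used; only t_2 can be 9, hence t_2 = 9.
The 6 still-open variables draw from only 6 values {5, 10, 13, 18, 24, 26}, so each is used; only t_7 can be 24, hence t_7 = 24.
The 5 still-open variables together cover exactly {5, 10, 13, 18, 26} — 5 values for 5 variables — and 26 appears only in t_4's list, so t_4 = 26.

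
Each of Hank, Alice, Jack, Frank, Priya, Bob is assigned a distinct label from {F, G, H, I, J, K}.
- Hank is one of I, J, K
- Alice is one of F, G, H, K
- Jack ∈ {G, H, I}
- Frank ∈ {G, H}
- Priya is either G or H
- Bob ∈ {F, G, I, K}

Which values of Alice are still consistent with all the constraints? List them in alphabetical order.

F, K

Among the 6 variables, J fits only Hank (and all 6 values in {F, G, H, I, J, K} must be used), so Hank = J.
Frank and Priya between them cover only {G, H} — a naked pair. Remove those values from Alice, Jack, Bob.
That leaves Jack = I. So Bob can't be I.
No further eliminations apply; Alice can still be any of F, K.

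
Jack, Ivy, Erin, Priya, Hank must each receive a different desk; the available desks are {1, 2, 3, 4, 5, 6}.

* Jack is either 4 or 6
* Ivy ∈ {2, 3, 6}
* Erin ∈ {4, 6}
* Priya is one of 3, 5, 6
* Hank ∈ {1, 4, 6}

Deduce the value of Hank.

1

Jack and Erin between them cover only {4, 6} — a naked pair. Remove those values from Ivy, Priya, Hank.
So Hank = 1.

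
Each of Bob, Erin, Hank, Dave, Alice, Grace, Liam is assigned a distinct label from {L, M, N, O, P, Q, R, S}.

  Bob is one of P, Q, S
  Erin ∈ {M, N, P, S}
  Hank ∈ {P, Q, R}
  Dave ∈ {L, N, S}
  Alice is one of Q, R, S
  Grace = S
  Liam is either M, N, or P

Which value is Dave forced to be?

L

Grace's domain is down to {S}, so Grace = S. Strike S from Bob, Erin, Dave, Alice.
The 6 still-open variables draw from only 6 values {L, M, N, P, Q, R}, so each is used; only Dave can be L, hence Dave = L.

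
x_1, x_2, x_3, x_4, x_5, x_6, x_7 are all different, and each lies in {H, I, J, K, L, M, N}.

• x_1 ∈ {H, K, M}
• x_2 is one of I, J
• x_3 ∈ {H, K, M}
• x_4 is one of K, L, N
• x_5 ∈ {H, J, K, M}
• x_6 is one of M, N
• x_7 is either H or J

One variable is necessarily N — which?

x_6

The 7 variables together cover exactly {H, I, J, K, L, M, N} — 7 values for 7 variables — and I appears only in x_2's list, so x_2 = I.
The 6 still-open variables together cover exactly {H, J, K, L, M, N} — 6 values for 6 variables — and L appears only in x_4's list, so x_4 = L.
The 5 still-open variables draw from only 5 values {H, J, K, M, N}, so each is used; only x_6 can be N, hence x_6 = N.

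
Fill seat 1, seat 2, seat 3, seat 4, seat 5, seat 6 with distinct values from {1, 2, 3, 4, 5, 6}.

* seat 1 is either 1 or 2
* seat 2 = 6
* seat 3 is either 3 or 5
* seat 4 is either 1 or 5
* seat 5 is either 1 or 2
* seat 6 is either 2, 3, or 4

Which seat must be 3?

seat 3

seat 2 must be 6 (only option left).
The 5 still-open variables draw from only 5 values {1, 2, 3, 4, 5}, so each is used; only seat 6 can be 4, hence seat 6 = 4.
Among the 4 still-open variables, 3 fits only seat 3 (and all 4 values in {1, 2, 3, 5} must be used), so seat 3 = 3.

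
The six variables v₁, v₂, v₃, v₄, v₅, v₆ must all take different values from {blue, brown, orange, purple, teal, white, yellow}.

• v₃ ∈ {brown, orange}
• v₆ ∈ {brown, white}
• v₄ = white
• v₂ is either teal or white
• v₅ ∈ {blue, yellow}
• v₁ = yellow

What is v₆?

v₁'s domain is down to {yellow}, so v₁ = yellow. Remove yellow from v₅.
v₄ has just one choice, so v₄ = white. Eliminate white elsewhere: v₂, v₆.
So v₆ = brown.

brown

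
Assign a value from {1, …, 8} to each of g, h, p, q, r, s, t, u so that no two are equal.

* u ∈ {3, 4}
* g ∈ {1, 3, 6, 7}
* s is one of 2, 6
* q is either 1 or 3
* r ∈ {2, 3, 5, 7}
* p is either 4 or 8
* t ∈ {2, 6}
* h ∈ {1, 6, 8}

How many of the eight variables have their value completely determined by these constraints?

2

The 8 variables together cover exactly {1, 2, 3, 4, 5, 6, 7, 8} — 8 values for 8 variables — and 5 appears only in r's list, so r = 5.
Among the 7 still-open variables, 7 fits only g (and all 7 values in {1, 2, 3, 4, 6, 7, 8} must be used), so g = 7.
s and t share exactly the 2 values {2, 6}; by pigeonhole those values go to them, so strike 2, 6 from h.
Determined: g=7, r=5. The other variables each still have more than one consistent value. That makes 2.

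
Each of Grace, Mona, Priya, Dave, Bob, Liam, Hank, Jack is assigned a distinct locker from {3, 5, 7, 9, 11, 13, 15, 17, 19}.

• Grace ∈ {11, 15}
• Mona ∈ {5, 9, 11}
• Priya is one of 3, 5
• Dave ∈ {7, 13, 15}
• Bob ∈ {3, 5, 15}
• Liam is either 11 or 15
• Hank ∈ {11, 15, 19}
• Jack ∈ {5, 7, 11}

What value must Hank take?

The 8 variables draw from only 8 values {3, 5, 7, 9, 11, 13, 15, 19}, so each is used; only Mona can be 9, hence Mona = 9.
The 7 still-open variables draw from only 7 values {3, 5, 7, 11, 13, 15, 19}, so each is used; only Dave can be 13, hence Dave = 13.
Among the 6 still-open variables, 7 fits only Jack (and all 6 values in {3, 5, 7, 11, 15, 19} must be used), so Jack = 7.
The 5 still-open variables together cover exactly {3, 5, 11, 15, 19} — 5 values for 5 variables — and 19 appears only in Hank's list, so Hank = 19.

19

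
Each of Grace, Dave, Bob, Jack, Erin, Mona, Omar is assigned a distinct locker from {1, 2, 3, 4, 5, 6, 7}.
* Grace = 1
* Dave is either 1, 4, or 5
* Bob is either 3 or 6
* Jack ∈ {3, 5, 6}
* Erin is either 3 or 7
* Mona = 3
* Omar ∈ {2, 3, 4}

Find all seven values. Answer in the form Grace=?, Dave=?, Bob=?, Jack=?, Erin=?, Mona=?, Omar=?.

Grace=1, Dave=4, Bob=6, Jack=5, Erin=7, Mona=3, Omar=2

Grace has just one choice, so Grace = 1. Eliminate 1 elsewhere: Dave.
That leaves Mona = 3. So Bob, Jack, Erin, Omar can't be 3.
Bob has just one choice, so Bob = 6. Strike 6 from Jack.
Jack has just one choice, so Jack = 5. So Dave can't be 5.
Erin must be 7 (only option left).
Dave must be 4 (only option left). So Omar can't be 4.
Omar must be 2 (only option left).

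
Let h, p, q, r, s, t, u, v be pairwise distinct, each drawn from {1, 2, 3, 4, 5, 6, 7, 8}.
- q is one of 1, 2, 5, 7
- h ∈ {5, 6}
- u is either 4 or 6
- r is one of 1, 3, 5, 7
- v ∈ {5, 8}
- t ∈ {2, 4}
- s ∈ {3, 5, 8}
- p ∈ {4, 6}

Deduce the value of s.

p and u share exactly the 2 values {4, 6}; by pigeonhole those values go to them, so strike 4, 6 from h, t.
h's domain is down to {5}, so h = 5. Remove 5 from q, r, s, v.
t must be 2 (only option left). Eliminate 2 elsewhere: q.
v has just one choice, so v = 8. So s can't be 8.
So s = 3.

3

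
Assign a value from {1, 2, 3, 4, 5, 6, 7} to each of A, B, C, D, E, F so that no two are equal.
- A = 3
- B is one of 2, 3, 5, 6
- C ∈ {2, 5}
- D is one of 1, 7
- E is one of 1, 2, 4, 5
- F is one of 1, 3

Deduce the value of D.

7

A has just one choice, so A = 3. Remove 3 from B, F.
That leaves F = 1. So D, E can't be 1.
So D = 7.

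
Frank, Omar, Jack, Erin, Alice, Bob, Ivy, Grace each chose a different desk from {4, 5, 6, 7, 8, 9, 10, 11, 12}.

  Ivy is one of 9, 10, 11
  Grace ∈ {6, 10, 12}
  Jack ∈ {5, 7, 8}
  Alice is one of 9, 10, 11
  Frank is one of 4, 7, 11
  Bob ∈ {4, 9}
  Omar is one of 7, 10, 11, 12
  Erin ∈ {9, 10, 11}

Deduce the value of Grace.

6

The 3 variables Erin, Alice, Ivy are confined to {9, 10, 11}, which locks those values in; drop them from Frank, Omar, Bob, Grace.
Bob has just one choice, so Bob = 4. Remove 4 from Frank.
Frank's domain is down to {7}, so Frank = 7. Remove 7 from Omar, Jack.
Omar has just one choice, so Omar = 12. So Grace can't be 12.
So Grace = 6.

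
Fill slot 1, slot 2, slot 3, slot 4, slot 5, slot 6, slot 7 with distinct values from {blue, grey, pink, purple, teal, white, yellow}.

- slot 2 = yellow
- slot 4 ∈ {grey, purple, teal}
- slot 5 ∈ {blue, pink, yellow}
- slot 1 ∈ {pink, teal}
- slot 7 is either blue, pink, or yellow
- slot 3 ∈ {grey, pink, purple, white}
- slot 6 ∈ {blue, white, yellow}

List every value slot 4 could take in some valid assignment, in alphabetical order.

grey, purple

slot 2 has just one choice, so slot 2 = yellow. Strike yellow from slot 5, slot 6, slot 7.
slot 5 and slot 7 share exactly the 2 values {blue, pink}; by pigeonhole those values go to them, so strike blue, pink from slot 1, slot 3, slot 6.
That leaves slot 1 = teal. Eliminate teal elsewhere: slot 4.
slot 6 has just one choice, so slot 6 = white. Strike white from slot 3.
No further eliminations apply; slot 4 can still be any of grey, purple.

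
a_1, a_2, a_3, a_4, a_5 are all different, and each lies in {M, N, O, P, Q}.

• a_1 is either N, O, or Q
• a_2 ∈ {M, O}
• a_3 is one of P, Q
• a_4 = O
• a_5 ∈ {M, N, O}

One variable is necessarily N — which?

a_5

a_4 must be O (only option left). So a_1, a_2, a_5 can't be O.
a_2's domain is down to {M}, so a_2 = M. Strike M from a_5.
So N goes to a_5.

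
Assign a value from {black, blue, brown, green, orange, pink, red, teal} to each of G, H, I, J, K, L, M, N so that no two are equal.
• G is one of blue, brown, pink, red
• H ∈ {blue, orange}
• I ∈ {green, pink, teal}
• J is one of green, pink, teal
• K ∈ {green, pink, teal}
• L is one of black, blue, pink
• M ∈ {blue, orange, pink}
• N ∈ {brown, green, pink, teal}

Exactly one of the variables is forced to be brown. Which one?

N

The 8 variables together cover exactly {black, blue, brown, green, orange, pink, red, teal} — 8 values for 8 variables — and black appears only in L's list, so L = black.
The 7 still-open variables draw from only 7 values {blue, brown, green, orange, pink, red, teal}, so each is used; only G can be red, hence G = red.
Among the 6 still-open variables, brown fits only N (and all 6 values in {blue, brown, green, orange, pink, teal} must be used), so N = brown.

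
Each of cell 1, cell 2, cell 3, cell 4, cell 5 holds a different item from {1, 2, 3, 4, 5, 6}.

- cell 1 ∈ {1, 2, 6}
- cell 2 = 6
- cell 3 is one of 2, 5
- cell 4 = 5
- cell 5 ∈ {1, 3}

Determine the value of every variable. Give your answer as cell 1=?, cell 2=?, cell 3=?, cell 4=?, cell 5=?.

cell 1=1, cell 2=6, cell 3=2, cell 4=5, cell 5=3

cell 2's domain is down to {6}, so cell 2 = 6. So cell 1 can't be 6.
That leaves cell 4 = 5. Remove 5 from cell 3.
cell 3 must be 2 (only option left). So cell 1 can't be 2.
That leaves cell 1 = 1. Remove 1 from cell 5.
cell 5's domain is down to {3}, so cell 5 = 3.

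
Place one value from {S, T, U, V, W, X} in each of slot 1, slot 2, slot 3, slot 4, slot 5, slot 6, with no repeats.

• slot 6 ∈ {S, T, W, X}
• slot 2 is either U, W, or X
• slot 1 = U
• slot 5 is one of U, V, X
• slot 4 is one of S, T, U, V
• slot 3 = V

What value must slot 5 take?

slot 1 must be U (only option left). Strike U from slot 2, slot 4, slot 5.
slot 3 must be V (only option left). Strike V from slot 4, slot 5.
So slot 5 = X.

X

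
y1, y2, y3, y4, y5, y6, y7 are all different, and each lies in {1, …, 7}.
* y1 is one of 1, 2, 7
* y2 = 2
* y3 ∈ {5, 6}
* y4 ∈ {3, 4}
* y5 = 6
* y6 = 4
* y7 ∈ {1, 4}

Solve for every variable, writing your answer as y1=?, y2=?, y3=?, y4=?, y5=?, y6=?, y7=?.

y2 must be 2 (only option left). Remove 2 from y1.
y5's domain is down to {6}, so y5 = 6. Strike 6 from y3.
y6 must be 4 (only option left). So y4, y7 can't be 4.
y7's domain is down to {1}, so y7 = 1. So y1 can't be 1.
That leaves y1 = 7.
y3 has just one choice, so y3 = 5.
That leaves y4 = 3.

y1=7, y2=2, y3=5, y4=3, y5=6, y6=4, y7=1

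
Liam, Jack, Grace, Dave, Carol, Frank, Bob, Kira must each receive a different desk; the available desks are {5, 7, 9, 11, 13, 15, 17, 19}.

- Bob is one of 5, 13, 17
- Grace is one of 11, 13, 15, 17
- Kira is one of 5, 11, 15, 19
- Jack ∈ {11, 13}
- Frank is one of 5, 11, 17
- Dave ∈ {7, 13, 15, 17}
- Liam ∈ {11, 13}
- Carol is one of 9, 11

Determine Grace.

15

Among the 8 variables, 7 fits only Dave (and all 8 values in {5, 7, 9, 11, 13, 15, 17, 19} must be used), so Dave = 7.
The 7 still-open variables draw from only 7 values {5, 9, 11, 13, 15, 17, 19}, so each is used; only Carol can be 9, hence Carol = 9.
Among the 6 still-open variables, 19 fits only Kira (and all 6 values in {5, 11, 13, 15, 17, 19} must be used), so Kira = 19.
The 5 still-open variables draw from only 5 values {5, 11, 13, 15, 17}, so each is used; only Grace can be 15, hence Grace = 15.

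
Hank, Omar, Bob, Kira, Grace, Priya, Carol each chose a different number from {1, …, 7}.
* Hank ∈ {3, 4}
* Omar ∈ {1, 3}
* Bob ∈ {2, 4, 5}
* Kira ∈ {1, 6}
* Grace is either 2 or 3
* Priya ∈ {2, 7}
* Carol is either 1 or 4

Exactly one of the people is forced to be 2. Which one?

Grace

Among the 7 variables, 5 fits only Bob (and all 7 values in {1, 2, 3, 4, 5, 6, 7} must be used), so Bob = 5.
Among the 6 still-open variables, 6 fits only Kira (and all 6 values in {1, 2, 3, 4, 6, 7} must be used), so Kira = 6.
The 5 still-open variables together cover exactly {1, 2, 3, 4, 7} — 5 values for 5 variables — and 7 appears only in Priya's list, so Priya = 7.
Among the 4 still-open variables, 2 fits only Grace (and all 4 values in {1, 2, 3, 4} must be used), so Grace = 2.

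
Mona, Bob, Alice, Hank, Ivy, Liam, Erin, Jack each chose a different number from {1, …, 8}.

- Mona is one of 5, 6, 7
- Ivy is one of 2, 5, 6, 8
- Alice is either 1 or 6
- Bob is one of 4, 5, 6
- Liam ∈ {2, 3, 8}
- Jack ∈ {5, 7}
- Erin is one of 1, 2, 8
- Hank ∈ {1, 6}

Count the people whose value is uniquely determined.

2

The 8 variables together cover exactly {1, 2, 3, 4, 5, 6, 7, 8} — 8 values for 8 variables — and 3 appears only in Liam's list, so Liam = 3.
The 7 still-open variables draw from only 7 values {1, 2, 4, 5, 6, 7, 8}, so each is used; only Bob can be 4, hence Bob = 4.
The 2 variables Alice and Hank are confined to {1, 6}, which locks those values in; drop them from Mona, Ivy, Erin.
Mona and Jack between them cover only {5, 7} — a naked pair. Remove those values from Ivy.
Determined: Bob=4, Liam=3. The other people each still have more than one consistent value. That makes 2.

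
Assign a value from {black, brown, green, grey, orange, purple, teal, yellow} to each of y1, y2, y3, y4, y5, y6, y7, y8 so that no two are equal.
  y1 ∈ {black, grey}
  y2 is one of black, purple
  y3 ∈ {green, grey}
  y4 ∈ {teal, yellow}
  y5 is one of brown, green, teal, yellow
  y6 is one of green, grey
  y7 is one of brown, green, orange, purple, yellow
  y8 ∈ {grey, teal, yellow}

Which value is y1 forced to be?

The 8 variables draw from only 8 values {black, brown, green, grey, orange, purple, teal, yellow}, so each is used; only y7 can be orange, hence y7 = orange.
The 7 still-open variables together cover exactly {black, brown, green, grey, purple, teal, yellow} — 7 values for 7 variables — and brown appears only in y5's list, so y5 = brown.
The 6 still-open variables draw from only 6 values {black, green, grey, purple, teal, yellow}, so each is used; only y2 can be purple, hence y2 = purple.
The 5 still-open variables draw from only 5 values {black, green, grey, teal, yellow}, so each is used; only y1 can be black, hence y1 = black.

black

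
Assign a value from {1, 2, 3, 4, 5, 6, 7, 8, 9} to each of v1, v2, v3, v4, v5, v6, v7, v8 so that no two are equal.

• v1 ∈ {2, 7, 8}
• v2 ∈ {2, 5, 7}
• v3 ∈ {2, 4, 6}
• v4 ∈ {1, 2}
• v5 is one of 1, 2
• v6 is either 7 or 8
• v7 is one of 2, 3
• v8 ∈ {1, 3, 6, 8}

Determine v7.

The 8 variables together cover exactly {1, 2, 3, 4, 5, 6, 7, 8} — 8 values for 8 variables — and 4 appears only in v3's list, so v3 = 4.
Among the 7 still-open variables, 5 fits only v2 (and all 7 values in {1, 2, 3, 5, 6, 7, 8} must be used), so v2 = 5.
Among the 6 still-open variables, 6 fits only v8 (and all 6 values in {1, 2, 3, 6, 7, 8} must be used), so v8 = 6.
The 5 still-open variables draw from only 5 values {1, 2, 3, 7, 8}, so each is used; only v7 can be 3, hence v7 = 3.

3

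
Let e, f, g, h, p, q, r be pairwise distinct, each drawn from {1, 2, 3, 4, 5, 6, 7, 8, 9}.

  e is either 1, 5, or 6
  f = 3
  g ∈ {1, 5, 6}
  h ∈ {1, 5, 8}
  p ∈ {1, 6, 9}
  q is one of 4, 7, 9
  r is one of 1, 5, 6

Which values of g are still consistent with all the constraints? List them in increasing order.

f must be 3 (only option left).
e, g, r between them cover only {1, 5, 6} — a naked triple. Remove those values from h, p.
That leaves h = 8.
p's domain is down to {9}, so p = 9. Remove 9 from q.
No further eliminations apply; g can still be any of 1, 5, 6.

1, 5, 6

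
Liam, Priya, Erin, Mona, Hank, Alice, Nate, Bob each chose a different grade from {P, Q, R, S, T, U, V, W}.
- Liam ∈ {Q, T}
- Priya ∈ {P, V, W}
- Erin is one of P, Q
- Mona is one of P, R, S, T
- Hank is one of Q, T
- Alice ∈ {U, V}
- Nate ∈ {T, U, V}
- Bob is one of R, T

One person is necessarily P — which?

Erin

Among the 8 variables, S fits only Mona (and all 8 values in {P, Q, R, S, T, U, V, W} must be used), so Mona = S.
Among the 7 still-open variables, R fits only Bob (and all 7 values in {P, Q, R, T, U, V, W} must be used), so Bob = R.
Among the 6 still-open variables, W fits only Priya (and all 6 values in {P, Q, T, U, V, W} must be used), so Priya = W.
The 5 still-open variables together cover exactly {P, Q, T, U, V} — 5 values for 5 variables — and P appears only in Erin's list, so Erin = P.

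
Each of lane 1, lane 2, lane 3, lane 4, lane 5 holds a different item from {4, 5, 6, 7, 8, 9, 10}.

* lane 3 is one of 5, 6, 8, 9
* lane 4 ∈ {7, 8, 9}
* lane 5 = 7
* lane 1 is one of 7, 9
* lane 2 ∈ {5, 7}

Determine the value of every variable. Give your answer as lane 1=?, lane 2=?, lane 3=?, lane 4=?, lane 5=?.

lane 1=9, lane 2=5, lane 3=6, lane 4=8, lane 5=7

lane 5 must be 7 (only option left). Eliminate 7 elsewhere: lane 1, lane 2, lane 4.
lane 1 must be 9 (only option left). Remove 9 from lane 3, lane 4.
lane 2's domain is down to {5}, so lane 2 = 5. Eliminate 5 elsewhere: lane 3.
lane 4's domain is down to {8}, so lane 4 = 8. So lane 3 can't be 8.
lane 3's domain is down to {6}, so lane 3 = 6.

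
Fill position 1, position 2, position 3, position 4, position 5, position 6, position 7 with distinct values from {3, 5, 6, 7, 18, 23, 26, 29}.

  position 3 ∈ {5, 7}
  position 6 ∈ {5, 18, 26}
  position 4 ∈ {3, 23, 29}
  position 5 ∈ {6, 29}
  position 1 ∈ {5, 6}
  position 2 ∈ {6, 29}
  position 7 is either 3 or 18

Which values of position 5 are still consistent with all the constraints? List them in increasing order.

position 2 and position 5 share exactly the 2 values {6, 29}; by pigeonhole those values go to them, so strike 6, 29 from position 1, position 4.
That leaves position 1 = 5. So position 3, position 6 can't be 5.
position 3 must be 7 (only option left).
No further eliminations apply; position 5 can still be any of 6, 29.

6, 29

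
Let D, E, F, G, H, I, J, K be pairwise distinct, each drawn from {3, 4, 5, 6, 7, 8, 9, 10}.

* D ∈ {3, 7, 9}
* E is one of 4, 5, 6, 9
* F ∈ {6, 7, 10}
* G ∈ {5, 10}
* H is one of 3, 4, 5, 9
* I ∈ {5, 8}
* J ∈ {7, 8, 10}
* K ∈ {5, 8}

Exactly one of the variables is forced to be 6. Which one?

The 2 variables I and K are confined to {5, 8}, which locks those values in; drop them from E, G, H, J.
G must be 10 (only option left). Strike 10 from F, J.
J's domain is down to {7}, so J = 7. So D, F can't be 7.
So 6 goes to F.

F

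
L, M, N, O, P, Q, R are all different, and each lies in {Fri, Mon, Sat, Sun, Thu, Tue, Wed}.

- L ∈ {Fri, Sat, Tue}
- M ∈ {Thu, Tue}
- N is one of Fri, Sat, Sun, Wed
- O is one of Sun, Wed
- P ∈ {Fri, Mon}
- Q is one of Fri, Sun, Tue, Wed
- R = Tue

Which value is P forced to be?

Mon

R has just one choice, so R = Tue. Remove Tue from L, M, Q.
M must be Thu (only option left).
The 5 still-open variables draw from only 5 values {Fri, Mon, Sat, Sun, Wed}, so each is used; only P can be Mon, hence P = Mon.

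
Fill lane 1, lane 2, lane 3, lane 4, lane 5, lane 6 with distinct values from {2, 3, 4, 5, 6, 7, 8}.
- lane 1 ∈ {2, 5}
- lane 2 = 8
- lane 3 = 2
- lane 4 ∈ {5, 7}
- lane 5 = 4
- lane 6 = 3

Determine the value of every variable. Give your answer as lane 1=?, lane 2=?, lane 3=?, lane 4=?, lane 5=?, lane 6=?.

lane 2 must be 8 (only option left).
lane 3's domain is down to {2}, so lane 3 = 2. Strike 2 from lane 1.
lane 5's domain is down to {4}, so lane 5 = 4.
That leaves lane 6 = 3.
lane 1 must be 5 (only option left). Eliminate 5 elsewhere: lane 4.
That leaves lane 4 = 7.

lane 1=5, lane 2=8, lane 3=2, lane 4=7, lane 5=4, lane 6=3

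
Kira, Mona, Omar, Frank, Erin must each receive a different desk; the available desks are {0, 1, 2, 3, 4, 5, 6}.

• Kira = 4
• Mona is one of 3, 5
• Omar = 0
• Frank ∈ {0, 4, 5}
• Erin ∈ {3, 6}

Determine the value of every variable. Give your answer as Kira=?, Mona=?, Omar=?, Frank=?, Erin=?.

Kira must be 4 (only option left). Eliminate 4 elsewhere: Frank.
Omar's domain is down to {0}, so Omar = 0. Remove 0 from Frank.
Frank has just one choice, so Frank = 5. Eliminate 5 elsewhere: Mona.
That leaves Mona = 3. Strike 3 from Erin.
Erin must be 6 (only option left).

Kira=4, Mona=3, Omar=0, Frank=5, Erin=6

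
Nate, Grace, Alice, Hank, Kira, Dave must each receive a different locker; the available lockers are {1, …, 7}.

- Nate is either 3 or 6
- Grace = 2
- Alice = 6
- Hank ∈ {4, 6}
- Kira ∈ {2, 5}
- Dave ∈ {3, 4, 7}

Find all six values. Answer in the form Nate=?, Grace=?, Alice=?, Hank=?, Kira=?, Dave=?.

Grace's domain is down to {2}, so Grace = 2. So Kira can't be 2.
Alice must be 6 (only option left). Strike 6 from Nate, Hank.
Hank has just one choice, so Hank = 4. So Dave can't be 4.
That leaves Kira = 5.
Nate's domain is down to {3}, so Nate = 3. Remove 3 from Dave.
Dave must be 7 (only option left).

Nate=3, Grace=2, Alice=6, Hank=4, Kira=5, Dave=7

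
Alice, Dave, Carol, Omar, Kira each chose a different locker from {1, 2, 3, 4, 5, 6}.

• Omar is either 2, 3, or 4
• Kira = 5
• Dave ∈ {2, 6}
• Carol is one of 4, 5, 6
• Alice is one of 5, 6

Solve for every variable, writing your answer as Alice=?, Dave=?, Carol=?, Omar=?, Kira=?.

Kira must be 5 (only option left). So Alice, Carol can't be 5.
Alice's domain is down to {6}, so Alice = 6. Eliminate 6 elsewhere: Dave, Carol.
Dave must be 2 (only option left). Strike 2 from Omar.
Carol's domain is down to {4}, so Carol = 4. Remove 4 from Omar.
Omar must be 3 (only option left).

Alice=6, Dave=2, Carol=4, Omar=3, Kira=5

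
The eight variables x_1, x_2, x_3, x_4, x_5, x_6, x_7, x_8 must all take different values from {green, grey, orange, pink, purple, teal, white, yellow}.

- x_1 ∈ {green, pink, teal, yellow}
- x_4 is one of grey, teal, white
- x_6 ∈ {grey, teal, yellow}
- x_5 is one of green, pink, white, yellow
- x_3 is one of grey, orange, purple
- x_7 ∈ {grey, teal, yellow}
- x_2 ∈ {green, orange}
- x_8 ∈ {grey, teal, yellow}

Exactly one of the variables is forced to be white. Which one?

The 8 variables draw from only 8 values {green, grey, orange, pink, purple, teal, white, yellow}, so each is used; only x_3 can be purple, hence x_3 = purple.
The 7 still-open variables draw from only 7 values {green, grey, orange, pink, teal, white, yellow}, so each is used; only x_2 can be orange, hence x_2 = orange.
x_6, x_7, x_8 between them cover only {grey, teal, yellow} — a naked triple. Remove those values from x_1, x_4, x_5.
So white goes to x_4.

x_4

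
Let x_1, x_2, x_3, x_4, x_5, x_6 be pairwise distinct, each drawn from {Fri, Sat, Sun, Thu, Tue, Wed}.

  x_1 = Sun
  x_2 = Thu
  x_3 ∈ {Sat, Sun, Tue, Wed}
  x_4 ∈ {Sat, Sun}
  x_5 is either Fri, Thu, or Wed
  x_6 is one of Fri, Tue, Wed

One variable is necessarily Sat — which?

x_4

x_1's domain is down to {Sun}, so x_1 = Sun. Strike Sun from x_3, x_4.
So Sat goes to x_4.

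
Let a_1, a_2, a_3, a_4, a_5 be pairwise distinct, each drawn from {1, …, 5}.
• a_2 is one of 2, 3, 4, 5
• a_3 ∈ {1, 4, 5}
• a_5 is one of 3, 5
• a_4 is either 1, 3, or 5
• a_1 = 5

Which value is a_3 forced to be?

a_1 must be 5 (only option left). Eliminate 5 elsewhere: a_2, a_3, a_4, a_5.
That leaves a_5 = 3. Strike 3 from a_2, a_4.
That leaves a_4 = 1. Strike 1 from a_3.
So a_3 = 4.

4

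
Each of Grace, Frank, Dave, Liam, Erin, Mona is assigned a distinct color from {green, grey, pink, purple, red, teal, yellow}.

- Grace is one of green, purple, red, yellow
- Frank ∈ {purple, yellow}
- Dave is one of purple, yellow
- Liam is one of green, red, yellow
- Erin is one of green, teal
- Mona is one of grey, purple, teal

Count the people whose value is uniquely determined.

2

Among the 6 variables, grey fits only Mona (and all 6 values in {green, grey, purple, red, teal, yellow} must be used), so Mona = grey.
The 5 still-open variables together cover exactly {green, purple, red, teal, yellow} — 5 values for 5 variables — and teal appears only in Erin's list, so Erin = teal.
Frank and Dave between them cover only {purple, yellow} — a naked pair. Remove those values from Grace, Liam.
Determined: Erin=teal, Mona=grey. The other people each still have more than one consistent value. That makes 2.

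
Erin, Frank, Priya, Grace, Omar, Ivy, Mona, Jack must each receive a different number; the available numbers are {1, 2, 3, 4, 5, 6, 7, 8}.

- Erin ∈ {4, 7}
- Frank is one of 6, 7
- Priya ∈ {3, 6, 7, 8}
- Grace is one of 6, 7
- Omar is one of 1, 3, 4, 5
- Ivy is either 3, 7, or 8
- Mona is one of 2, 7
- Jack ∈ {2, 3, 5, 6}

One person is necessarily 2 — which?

Mona

Among the 8 variables, 1 fits only Omar (and all 8 values in {1, 2, 3, 4, 5, 6, 7, 8} must be used), so Omar = 1.
The 7 still-open variables together cover exactly {2, 3, 4, 5, 6, 7, 8} — 7 values for 7 variables — and 4 appears only in Erin's list, so Erin = 4.
The 6 still-open variables draw from only 6 values {2, 3, 5, 6, 7, 8}, so each is used; only Jack can be 5, hence Jack = 5.
The 5 still-open variables draw from only 5 values {2, 3, 6, 7, 8}, so each is used; only Mona can be 2, hence Mona = 2.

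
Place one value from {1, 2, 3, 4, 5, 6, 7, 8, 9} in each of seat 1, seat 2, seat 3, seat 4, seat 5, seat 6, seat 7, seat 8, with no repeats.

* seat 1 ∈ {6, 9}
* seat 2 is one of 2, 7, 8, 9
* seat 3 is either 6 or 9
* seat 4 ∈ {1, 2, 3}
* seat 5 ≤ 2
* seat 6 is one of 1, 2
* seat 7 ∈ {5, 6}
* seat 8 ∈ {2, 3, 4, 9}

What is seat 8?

seat 1 and seat 3 share exactly the 2 values {6, 9}; by pigeonhole those values go to them, so strike 6, 9 from seat 2, seat 7, seat 8.
seat 7 has just one choice, so seat 7 = 5.
seat 5 and seat 6 share exactly the 2 values {1, 2}; by pigeonhole those values go to them, so strike 1, 2 from seat 2, seat 4, seat 8.
seat 4's domain is down to {3}, so seat 4 = 3. Eliminate 3 elsewhere: seat 8.
So seat 8 = 4.

4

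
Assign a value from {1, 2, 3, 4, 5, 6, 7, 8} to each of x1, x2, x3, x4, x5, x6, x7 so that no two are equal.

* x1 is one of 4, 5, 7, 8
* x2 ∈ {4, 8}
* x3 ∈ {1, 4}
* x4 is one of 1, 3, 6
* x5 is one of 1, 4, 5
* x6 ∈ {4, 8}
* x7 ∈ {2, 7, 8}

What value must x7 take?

The 2 variables x2 and x6 are confined to {4, 8}, which locks those values in; drop them from x1, x3, x5, x7.
x3 must be 1 (only option left). Remove 1 from x4, x5.
x5 must be 5 (only option left). Strike 5 from x1.
x1 has just one choice, so x1 = 7. Remove 7 from x7.
So x7 = 2.

2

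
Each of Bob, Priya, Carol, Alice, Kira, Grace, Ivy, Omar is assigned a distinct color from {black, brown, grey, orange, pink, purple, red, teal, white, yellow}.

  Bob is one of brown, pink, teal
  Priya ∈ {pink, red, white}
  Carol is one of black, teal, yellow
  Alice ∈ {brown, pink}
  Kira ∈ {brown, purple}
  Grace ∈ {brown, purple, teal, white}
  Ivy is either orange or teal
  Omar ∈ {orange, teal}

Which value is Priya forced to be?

red

The 2 variables Ivy and Omar are confined to {orange, teal}, which locks those values in; drop them from Bob, Carol, Grace.
Bob and Alice share exactly the 2 values {brown, pink}; by pigeonhole those values go to them, so strike brown, pink from Priya, Kira, Grace.
That leaves Kira = purple. So Grace can't be purple.
Grace has just one choice, so Grace = white. Eliminate white elsewhere: Priya.
So Priya = red.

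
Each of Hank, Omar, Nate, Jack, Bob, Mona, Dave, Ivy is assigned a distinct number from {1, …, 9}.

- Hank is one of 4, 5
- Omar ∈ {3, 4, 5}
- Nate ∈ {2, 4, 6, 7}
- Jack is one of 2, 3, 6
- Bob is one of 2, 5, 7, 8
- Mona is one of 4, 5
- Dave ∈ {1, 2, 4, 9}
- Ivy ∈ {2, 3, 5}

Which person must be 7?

The 2 variables Hank and Mona are confined to {4, 5}, which locks those values in; drop them from Omar, Nate, Bob, Dave, Ivy.
Omar must be 3 (only option left). Eliminate 3 elsewhere: Jack, Ivy.
Ivy's domain is down to {2}, so Ivy = 2. Strike 2 from Nate, Jack, Bob, Dave.
Jack must be 6 (only option left). So Nate can't be 6.
So 7 goes to Nate.

Nate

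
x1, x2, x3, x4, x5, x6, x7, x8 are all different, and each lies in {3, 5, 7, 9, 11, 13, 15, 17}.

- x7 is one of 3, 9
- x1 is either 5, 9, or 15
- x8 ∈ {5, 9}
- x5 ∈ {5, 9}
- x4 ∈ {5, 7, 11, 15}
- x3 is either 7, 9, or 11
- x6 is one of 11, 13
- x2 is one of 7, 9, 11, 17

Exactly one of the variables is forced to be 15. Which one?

x1

The 8 variables draw from only 8 values {3, 5, 7, 9, 11, 13, 15, 17}, so each is used; only x7 can be 3, hence x7 = 3.
Among the 7 still-open variables, 13 fits only x6 (and all 7 values in {5, 7, 9, 11, 13, 15, 17} must be used), so x6 = 13.
The 6 still-open variables draw from only 6 values {5, 7, 9, 11, 15, 17}, so each is used; only x2 can be 17, hence x2 = 17.
x5 and x8 share exactly the 2 values {5, 9}; by pigeonhole those values go to them, so strike 5, 9 from x1, x3, x4.
So 15 goes to x1.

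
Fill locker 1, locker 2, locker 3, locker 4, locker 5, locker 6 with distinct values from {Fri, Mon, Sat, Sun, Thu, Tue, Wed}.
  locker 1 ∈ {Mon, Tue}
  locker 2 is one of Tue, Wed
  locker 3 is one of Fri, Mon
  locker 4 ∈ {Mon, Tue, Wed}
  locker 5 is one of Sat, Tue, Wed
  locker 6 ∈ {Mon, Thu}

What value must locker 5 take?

Among the 6 variables, Fri fits only locker 3 (and all 6 values in {Fri, Mon, Sat, Thu, Tue, Wed} must be used), so locker 3 = Fri.
The 5 still-open variables draw from only 5 values {Mon, Sat, Thu, Tue, Wed}, so each is used; only locker 5 can be Sat, hence locker 5 = Sat.

Sat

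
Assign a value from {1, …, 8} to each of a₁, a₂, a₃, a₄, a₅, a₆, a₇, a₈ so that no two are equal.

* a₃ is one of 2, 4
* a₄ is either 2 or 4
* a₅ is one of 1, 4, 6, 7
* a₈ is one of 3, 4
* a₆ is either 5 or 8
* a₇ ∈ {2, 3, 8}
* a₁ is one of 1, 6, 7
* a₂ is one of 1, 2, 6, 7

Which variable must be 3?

a₈

Among the 8 variables, 5 fits only a₆ (and all 8 values in {1, 2, 3, 4, 5, 6, 7, 8} must be used), so a₆ = 5.
Among the 7 still-open variables, 8 fits only a₇ (and all 7 values in {1, 2, 3, 4, 6, 7, 8} must be used), so a₇ = 8.
The 6 still-open variables together cover exactly {1, 2, 3, 4, 6, 7} — 6 values for 6 variables — and 3 appears only in a₈'s list, so a₈ = 3.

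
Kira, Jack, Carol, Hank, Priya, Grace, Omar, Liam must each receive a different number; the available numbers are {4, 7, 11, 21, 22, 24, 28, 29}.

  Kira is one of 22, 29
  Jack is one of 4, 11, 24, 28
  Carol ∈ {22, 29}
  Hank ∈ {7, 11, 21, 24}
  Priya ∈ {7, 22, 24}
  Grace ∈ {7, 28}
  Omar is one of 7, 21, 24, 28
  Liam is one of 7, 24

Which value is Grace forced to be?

28

The 8 variables draw from only 8 values {4, 7, 11, 21, 22, 24, 28, 29}, so each is used; only Jack can be 4, hence Jack = 4.
Among the 7 still-open variables, 11 fits only Hank (and all 7 values in {7, 11, 21, 22, 24, 28, 29} must be used), so Hank = 11.
Among the 6 still-open variables, 21 fits only Omar (and all 6 values in {7, 21, 22, 24, 28, 29} must be used), so Omar = 21.
The 5 still-open variables together cover exactly {7, 22, 24, 28, 29} — 5 values for 5 variables — and 28 appears only in Grace's list, so Grace = 28.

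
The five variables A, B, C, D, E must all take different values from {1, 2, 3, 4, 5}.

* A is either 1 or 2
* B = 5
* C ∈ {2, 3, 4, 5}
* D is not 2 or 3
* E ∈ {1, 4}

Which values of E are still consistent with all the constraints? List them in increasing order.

1, 4

B has just one choice, so B = 5. Remove 5 from C, D.
The 4 still-open variables together cover exactly {1, 2, 3, 4} — 4 values for 4 variables — and 3 appears only in C's list, so C = 3.
Among the 3 still-open variables, 2 fits only A (and all 3 values in {1, 2, 4} must be used), so A = 2.
No further eliminations apply; E can still be any of 1, 4.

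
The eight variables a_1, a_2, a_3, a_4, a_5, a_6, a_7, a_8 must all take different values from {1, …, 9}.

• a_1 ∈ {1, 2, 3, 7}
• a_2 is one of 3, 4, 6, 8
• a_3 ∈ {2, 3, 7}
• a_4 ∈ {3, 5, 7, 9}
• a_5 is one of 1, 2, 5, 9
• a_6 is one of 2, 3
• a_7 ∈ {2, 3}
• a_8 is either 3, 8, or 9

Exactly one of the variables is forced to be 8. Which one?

a_8

a_6 and a_7 share exactly the 2 values {2, 3}; by pigeonhole those values go to them, so strike 2, 3 from a_1, a_2, a_3, a_4, a_5, a_8.
a_3 must be 7 (only option left). Remove 7 from a_1, a_4.
a_1 must be 1 (only option left). So a_5 can't be 1.
a_4 and a_5 share exactly the 2 values {5, 9}; by pigeonhole those values go to them, so strike 5, 9 from a_8.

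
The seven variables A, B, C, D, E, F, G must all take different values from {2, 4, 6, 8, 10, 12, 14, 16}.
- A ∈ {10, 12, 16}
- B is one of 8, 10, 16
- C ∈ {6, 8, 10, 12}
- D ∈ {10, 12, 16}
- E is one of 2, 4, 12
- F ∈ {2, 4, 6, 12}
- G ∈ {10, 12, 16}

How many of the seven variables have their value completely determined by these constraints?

The 3 variables A, D, G are confined to {10, 12, 16}, which locks those values in; drop them from B, C, E, F.
B's domain is down to {8}, so B = 8. Remove 8 from C.
C's domain is down to {6}, so C = 6. Eliminate 6 elsewhere: F.
Determined: B=8, C=6. The other variables each still have more than one consistent value. That makes 2.

2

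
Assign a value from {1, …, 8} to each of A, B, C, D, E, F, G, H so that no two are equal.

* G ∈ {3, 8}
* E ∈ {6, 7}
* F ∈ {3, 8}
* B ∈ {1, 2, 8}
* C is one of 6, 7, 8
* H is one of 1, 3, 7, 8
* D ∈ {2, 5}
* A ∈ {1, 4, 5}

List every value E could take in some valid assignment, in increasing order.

6, 7

Among the 8 variables, 4 fits only A (and all 8 values in {1, 2, 3, 4, 5, 6, 7, 8} must be used), so A = 4.
Among the 7 still-open variables, 5 fits only D (and all 7 values in {1, 2, 3, 5, 6, 7, 8} must be used), so D = 5.
The 6 still-open variables together cover exactly {1, 2, 3, 6, 7, 8} — 6 values for 6 variables — and 2 appears only in B's list, so B = 2.
The 5 still-open variables draw from only 5 values {1, 3, 6, 7, 8}, so each is used; only H can be 1, hence H = 1.
F and G between them cover only {3, 8} — a naked pair. Remove those values from C.
No further eliminations apply; E can still be any of 6, 7.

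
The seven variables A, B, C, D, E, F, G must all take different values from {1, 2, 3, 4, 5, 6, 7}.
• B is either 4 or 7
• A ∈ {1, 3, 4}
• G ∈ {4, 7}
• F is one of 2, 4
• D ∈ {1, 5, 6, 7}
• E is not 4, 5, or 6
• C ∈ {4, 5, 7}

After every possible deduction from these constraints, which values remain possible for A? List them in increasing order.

1, 3

Among the 7 variables, 6 fits only D (and all 7 values in {1, 2, 3, 4, 5, 6, 7} must be used), so D = 6.
Among the 6 still-open variables, 5 fits only C (and all 6 values in {1, 2, 3, 4, 5, 7} must be used), so C = 5.
The 2 variables B and G are confined to {4, 7}, which locks those values in; drop them from A, E, F.
F has just one choice, so F = 2. Strike 2 from E.
No further eliminations apply; A can still be any of 1, 3.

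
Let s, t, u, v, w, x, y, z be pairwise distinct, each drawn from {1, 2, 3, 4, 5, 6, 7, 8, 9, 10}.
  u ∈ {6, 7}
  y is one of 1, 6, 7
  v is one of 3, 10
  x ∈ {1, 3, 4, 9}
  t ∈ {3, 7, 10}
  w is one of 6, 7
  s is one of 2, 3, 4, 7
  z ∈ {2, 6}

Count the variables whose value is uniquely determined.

4

The 8 variables together cover exactly {1, 2, 3, 4, 6, 7, 9, 10} — 8 values for 8 variables — and 9 appears only in x's list, so x = 9.
The 7 still-open variables draw from only 7 values {1, 2, 3, 4, 6, 7, 10}, so each is used; only y can be 1, hence y = 1.
The 6 still-open variables draw from only 6 values {2, 3, 4, 6, 7, 10}, so each is used; only s can be 4, hence s = 4.
Among the 5 still-open variables, 2 fits only z (and all 5 values in {2, 3, 6, 7, 10} must be used), so z = 2.
u and w between them cover only {6, 7} — a naked pair. Remove those values from t.
Determined: s=4, x=9, y=1, z=2. The other variables each still have more than one consistent value. That makes 4.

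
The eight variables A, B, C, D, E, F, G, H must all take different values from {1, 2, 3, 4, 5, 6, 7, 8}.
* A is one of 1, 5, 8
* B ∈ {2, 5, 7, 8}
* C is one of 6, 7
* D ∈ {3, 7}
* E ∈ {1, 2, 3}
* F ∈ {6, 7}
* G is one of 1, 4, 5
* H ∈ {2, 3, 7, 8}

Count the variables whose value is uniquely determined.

2

The 8 variables together cover exactly {1, 2, 3, 4, 5, 6, 7, 8} — 8 values for 8 variables — and 4 appears only in G's list, so G = 4.
The 2 variables C and F are confined to {6, 7}, which locks those values in; drop them from B, D, H.
D has just one choice, so D = 3. Strike 3 from E, H.
Determined: D=3, G=4. The other variables each still have more than one consistent value. That makes 2.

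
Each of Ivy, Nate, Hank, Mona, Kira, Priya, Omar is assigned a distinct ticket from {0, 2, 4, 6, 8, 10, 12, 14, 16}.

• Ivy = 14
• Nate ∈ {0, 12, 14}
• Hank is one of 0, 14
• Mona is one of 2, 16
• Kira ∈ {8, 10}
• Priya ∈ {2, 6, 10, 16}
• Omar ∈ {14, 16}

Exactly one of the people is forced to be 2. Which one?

Ivy must be 14 (only option left). Eliminate 14 elsewhere: Nate, Hank, Omar.
Hank must be 0 (only option left). So Nate can't be 0.
Omar has just one choice, so Omar = 16. Remove 16 from Mona, Priya.
So 2 goes to Mona.

Mona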